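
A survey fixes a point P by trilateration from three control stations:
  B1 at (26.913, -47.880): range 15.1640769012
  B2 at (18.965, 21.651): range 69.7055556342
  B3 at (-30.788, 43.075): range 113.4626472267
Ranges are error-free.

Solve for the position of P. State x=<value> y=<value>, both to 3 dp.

x=41.640 y=-44.264

eq1: (x − 26.913)² + (y + 47.880)² = 15.1640769012²
eq2: (x − 18.965)² + (y − 21.651)² = 69.7055556342²
eq3: (x + 30.788)² + (y − 43.075)² = 113.4626472267²
eq2−eq1, eq2−eq3 (x²,y² cancel):
  15.896·x − 139.062·y = 6817.282201
  -99.506·x + 42.848·y = -6039.988286
det = 15.896·42.848 − -139.062·-99.506 = -13156.391564
x = (6817.282201·42.848 − -139.062·-6039.988286) / -13156.391564 = 41.639529
y = (15.896·-6039.988286 − 6817.282201·-99.506) / -13156.391564 = -44.263568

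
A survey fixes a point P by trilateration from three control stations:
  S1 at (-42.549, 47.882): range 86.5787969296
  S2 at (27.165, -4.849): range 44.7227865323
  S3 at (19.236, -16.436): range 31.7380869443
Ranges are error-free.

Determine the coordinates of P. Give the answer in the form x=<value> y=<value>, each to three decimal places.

eq1: (x + 42.549)² + (y − 47.882)² = 86.5787969296²
eq2: (x − 27.165)² + (y + 4.849)² = 44.7227865323²
eq3: (x − 19.236)² + (y + 16.436)² = 31.7380869443²
eq1−eq3, eq1−eq2 (x²,y² cancel):
  123.570·x − 128.636·y = 3025.644382
  139.428·x − 105.462·y = 2154.107144
det = 123.570·-105.462 − -128.636·139.428 = 4903.520868
x = (3025.644382·-105.462 − -128.636·2154.107144) / 4903.520868 = -8.564210
y = (123.570·2154.107144 − 3025.644382·139.428) / 4903.520868 = -31.747907

x=-8.564 y=-31.748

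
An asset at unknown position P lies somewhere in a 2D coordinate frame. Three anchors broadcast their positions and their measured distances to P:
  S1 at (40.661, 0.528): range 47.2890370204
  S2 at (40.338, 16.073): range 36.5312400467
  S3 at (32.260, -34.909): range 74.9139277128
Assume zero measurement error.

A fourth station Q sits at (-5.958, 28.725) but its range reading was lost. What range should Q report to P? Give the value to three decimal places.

eq1: (x − 40.661)² + (y − 0.528)² = 47.2890370204²
eq2: (x − 40.338)² + (y − 16.073)² = 36.5312400467²
eq3: (x − 32.260)² + (y + 34.909)² = 74.9139277128²
eq2−eq1, eq2−eq3 (x²,y² cancel):
  0.646·x − 31.090·y = -1133.621391
  -16.156·x − 101.964·y = -3903.714758
det = 0.646·-101.964 − -31.090·-16.156 = -568.158784
x = (-1133.621391·-101.964 − -31.090·-3903.714758) / -568.158784 = 10.169552
y = (0.646·-3903.714758 − -1133.621391·-16.156) / -568.158784 = 36.673880
|P − Q| = √((10.169552 − -5.958)² + (36.673880 − 28.725)²) = 17.980062

17.980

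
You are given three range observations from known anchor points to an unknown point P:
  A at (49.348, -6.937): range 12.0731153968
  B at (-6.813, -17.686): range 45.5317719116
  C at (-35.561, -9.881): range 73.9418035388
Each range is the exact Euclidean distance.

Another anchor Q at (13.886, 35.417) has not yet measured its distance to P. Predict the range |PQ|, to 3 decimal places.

53.289

eq1: (x − 49.348)² + (y + 6.937)² = 12.0731153968²
eq2: (x + 6.813)² + (y + 17.686)² = 45.5317719116²
eq3: (x + 35.561)² + (y + 9.881)² = 73.9418035388²
eq2−eq3, eq2−eq1 (x²,y² cancel):
  -57.496·x + 15.610·y = -2391.240740
  112.322·x + 21.498·y = 4051.517646
det = -57.496·21.498 − 15.610·112.322 = -2989.395428
x = (-2391.240740·21.498 − 15.610·4051.517646) / -2989.395428 = 38.352599
y = (-57.496·4051.517646 − -2391.240740·112.322) / -2989.395428 = -11.923108
|P − Q| = √((38.352599 − 13.886)² + (-11.923108 − 35.417)²) = 53.288838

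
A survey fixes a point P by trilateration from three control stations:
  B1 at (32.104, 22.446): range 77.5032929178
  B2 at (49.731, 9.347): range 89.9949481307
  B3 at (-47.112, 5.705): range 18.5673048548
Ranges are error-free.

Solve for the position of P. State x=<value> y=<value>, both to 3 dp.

eq1: (x − 32.104)² + (y − 22.446)² = 77.5032929178²
eq2: (x − 49.731)² + (y − 9.347)² = 89.9949481307²
eq3: (x + 47.112)² + (y − 5.705)² = 18.5673048548²
eq1−eq2, eq1−eq3 (x²,y² cancel):
  35.254·x − 26.198·y = -1066.281238
  -158.432·x − 33.482·y = 6379.613441
det = 35.254·-33.482 − -26.198·-158.432 = -5330.975964
x = (-1066.281238·-33.482 − -26.198·6379.613441) / -5330.975964 = -38.048257
y = (35.254·6379.613441 − -1066.281238·-158.432) / -5330.975964 = -10.499733

x=-38.048 y=-10.500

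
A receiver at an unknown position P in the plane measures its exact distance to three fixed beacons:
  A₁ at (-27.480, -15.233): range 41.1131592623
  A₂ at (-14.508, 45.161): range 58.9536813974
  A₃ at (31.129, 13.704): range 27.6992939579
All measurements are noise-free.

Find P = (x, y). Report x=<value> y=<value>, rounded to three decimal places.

eq1: (x + 27.480)² + (y + 15.233)² = 41.1131592623²
eq2: (x + 14.508)² + (y − 45.161)² = 58.9536813974²
eq3: (x − 31.129)² + (y − 13.704)² = 27.6992939579²
eq2−eq1, eq2−eq3 (x²,y² cancel):
  -25.944·x − 120.788·y = 522.441390
  91.274·x − 62.914·y = 1615.101937
det = -25.944·-62.914 − -120.788·91.274 = 12657.044728
x = (522.441390·-62.914 − -120.788·1615.101937) / 12657.044728 = 12.816266
y = (-25.944·1615.101937 − 522.441390·91.274) / 12657.044728 = -7.078076

x=12.816 y=-7.078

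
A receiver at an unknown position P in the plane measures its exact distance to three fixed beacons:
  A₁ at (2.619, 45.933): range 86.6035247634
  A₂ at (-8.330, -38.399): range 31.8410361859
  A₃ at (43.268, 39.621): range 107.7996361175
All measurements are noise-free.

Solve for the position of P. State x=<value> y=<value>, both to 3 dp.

x=-39.041 y=-29.992

eq1: (x − 2.619)² + (y − 45.933)² = 86.6035247634²
eq2: (x + 8.330)² + (y + 38.399)² = 31.8410361859²
eq3: (x − 43.268)² + (y − 39.621)² = 107.7996361175²
eq2−eq1, eq2−eq3 (x²,y² cancel):
  21.898·x + 168.664·y = -5913.491367
  103.196·x + 156.040·y = -8708.838598
det = 21.898·156.040 − 168.664·103.196 = -13988.486224
x = (-5913.491367·156.040 − 168.664·-8708.838598) / -13988.486224 = -39.041134
y = (21.898·-8708.838598 − -5913.491367·103.196) / -13988.486224 = -29.991988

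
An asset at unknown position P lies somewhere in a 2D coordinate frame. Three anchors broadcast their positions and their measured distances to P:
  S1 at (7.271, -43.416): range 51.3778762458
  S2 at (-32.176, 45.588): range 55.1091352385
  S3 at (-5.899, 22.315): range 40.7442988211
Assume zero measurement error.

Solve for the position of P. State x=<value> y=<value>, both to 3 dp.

eq1: (x − 7.271)² + (y + 43.416)² = 51.3778762458²
eq2: (x + 32.176)² + (y − 45.588)² = 55.1091352385²
eq3: (x + 5.899)² + (y − 22.315)² = 40.7442988211²
eq3−eq2, eq3−eq1 (x²,y² cancel):
  -52.554·x + 46.546·y = 1203.884394
  26.340·x − 131.462·y = 425.470790
det = -52.554·-131.462 − 46.546·26.340 = 5682.832308
x = (1203.884394·-131.462 − 46.546·425.470790) / 5682.832308 = -31.334554
y = (-52.554·425.470790 − 1203.884394·26.340) / 5682.832308 = -9.514711

x=-31.335 y=-9.515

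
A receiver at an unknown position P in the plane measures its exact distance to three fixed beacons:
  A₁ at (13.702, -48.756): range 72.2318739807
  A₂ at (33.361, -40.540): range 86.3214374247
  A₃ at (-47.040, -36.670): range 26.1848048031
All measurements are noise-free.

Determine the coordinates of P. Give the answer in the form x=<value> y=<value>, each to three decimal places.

eq1: (x − 13.702)² + (y + 48.756)² = 72.2318739807²
eq2: (x − 33.361)² + (y + 40.540)² = 86.3214374247²
eq3: (x + 47.040)² + (y + 36.670)² = 26.1848048031²
eq2−eq3, eq2−eq1 (x²,y² cancel):
  -160.802·x + 7.740·y = 7566.749135
  -39.318·x − 16.432·y = 2042.391359
det = -160.802·-16.432 − 7.740·-39.318 = 2946.619784
x = (7566.749135·-16.432 − 7.740·2042.391359) / 2946.619784 = -47.561254
y = (-160.802·2042.391359 − 7566.749135·-39.318) / 2946.619784 = -10.490384

x=-47.561 y=-10.490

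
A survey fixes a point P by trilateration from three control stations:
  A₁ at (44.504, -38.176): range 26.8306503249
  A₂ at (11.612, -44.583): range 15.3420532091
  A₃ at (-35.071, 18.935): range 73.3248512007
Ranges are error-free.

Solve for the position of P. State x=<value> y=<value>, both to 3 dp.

x=18.663 y=-30.957

eq1: (x − 44.504)² + (y + 38.176)² = 26.8306503249²
eq2: (x − 11.612)² + (y + 44.583)² = 15.3420532091²
eq3: (x + 35.071)² + (y − 18.935)² = 73.3248512007²
eq2−eq1, eq2−eq3 (x²,y² cancel):
  65.784·x + 12.814·y = 831.025359
  -93.366·x + 127.036·y = -5675.128374
det = 65.784·127.036 − 12.814·-93.366 = 9553.328148
x = (831.025359·127.036 − 12.814·-5675.128374) / 9553.328148 = 18.662735
y = (65.784·-5675.128374 − 831.025359·-93.366) / 9553.328148 = -30.957079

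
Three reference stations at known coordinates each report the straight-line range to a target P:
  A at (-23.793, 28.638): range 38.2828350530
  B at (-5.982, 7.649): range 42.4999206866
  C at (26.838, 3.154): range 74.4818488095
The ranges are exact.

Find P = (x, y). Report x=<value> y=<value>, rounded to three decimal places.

eq1: (x + 23.793)² + (y − 28.638)² = 38.2828350530²
eq2: (x + 5.982)² + (y − 7.649)² = 42.4999206866²
eq3: (x − 26.838)² + (y − 3.154)² = 74.4818488095²
eq1−eq2, eq1−eq3 (x²,y² cancel):
  35.622·x − 41.978·y = -1632.618167
  101.262·x − 50.968·y = -4737.986275
det = 35.622·-50.968 − -41.978·101.262 = 2435.194140
x = (-1632.618167·-50.968 − -41.978·-4737.986275) / 2435.194140 = -47.503361
y = (35.622·-4737.986275 − -1632.618167·101.262) / 2435.194140 = -1.418518

x=-47.503 y=-1.419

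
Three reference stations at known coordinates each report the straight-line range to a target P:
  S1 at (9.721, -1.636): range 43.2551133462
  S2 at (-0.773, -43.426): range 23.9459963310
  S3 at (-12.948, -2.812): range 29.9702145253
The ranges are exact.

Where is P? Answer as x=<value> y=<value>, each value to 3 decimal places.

eq1: (x − 9.721)² + (y + 1.636)² = 43.2551133462²
eq2: (x + 0.773)² + (y + 43.426)² = 23.9459963310²
eq3: (x + 12.948)² + (y + 2.812)² = 29.9702145253²
eq1−eq3, eq1−eq2 (x²,y² cancel):
  -45.338·x − 2.352·y = 1051.174783
  -20.988·x − 83.580·y = 3086.834758
det = -45.338·-83.580 − -2.352·-20.988 = 3739.986264
x = (1051.174783·-83.580 − -2.352·3086.834758) / 3739.986264 = -21.550067
y = (-45.338·3086.834758 − 1051.174783·-20.988) / 3739.986264 = -31.521201

x=-21.550 y=-31.521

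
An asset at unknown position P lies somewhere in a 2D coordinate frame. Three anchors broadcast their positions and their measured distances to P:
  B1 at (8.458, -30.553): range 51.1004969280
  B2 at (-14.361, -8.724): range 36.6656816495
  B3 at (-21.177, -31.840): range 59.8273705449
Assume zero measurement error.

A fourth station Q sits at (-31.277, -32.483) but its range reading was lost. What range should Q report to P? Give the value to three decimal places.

65.825

eq1: (x − 8.458)² + (y + 30.553)² = 51.1004969280²
eq2: (x + 14.361)² + (y + 8.724)² = 36.6656816495²
eq3: (x + 21.177)² + (y + 31.840)² = 59.8273705449²
eq2−eq1, eq2−eq3 (x²,y² cancel):
  45.638·x − 43.658·y = -544.211499
  -13.632·x − 46.232·y = -1055.037623
det = 45.638·-46.232 − -43.658·-13.632 = -2705.081872
x = (-544.211499·-46.232 − -43.658·-1055.037623) / -2705.081872 = 7.726512
y = (45.638·-1055.037623 − -544.211499·-13.632) / -2705.081872 = 20.542261
|P − Q| = √((7.726512 − -31.277)² + (20.542261 − -32.483)²) = 65.825164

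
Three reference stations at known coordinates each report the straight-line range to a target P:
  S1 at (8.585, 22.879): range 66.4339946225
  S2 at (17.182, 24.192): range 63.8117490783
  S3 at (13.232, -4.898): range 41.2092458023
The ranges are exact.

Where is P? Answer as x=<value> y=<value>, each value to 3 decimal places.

eq1: (x − 8.585)² + (y − 22.879)² = 66.4339946225²
eq2: (x − 17.182)² + (y − 24.192)² = 63.8117490783²
eq3: (x − 13.232)² + (y + 4.898)² = 41.2092458023²
eq3−eq1, eq3−eq2 (x²,y² cancel):
  -9.294·x + 55.554·y = -2317.199064
  7.900·x + 58.180·y = -1692.339621
det = -9.294·58.180 − 55.554·7.900 = -979.601520
x = (-2317.199064·58.180 − 55.554·-1692.339621) / -979.601520 = 41.647961
y = (-9.294·-1692.339621 − -2317.199064·7.900) / -979.601520 = -34.743185

x=41.648 y=-34.743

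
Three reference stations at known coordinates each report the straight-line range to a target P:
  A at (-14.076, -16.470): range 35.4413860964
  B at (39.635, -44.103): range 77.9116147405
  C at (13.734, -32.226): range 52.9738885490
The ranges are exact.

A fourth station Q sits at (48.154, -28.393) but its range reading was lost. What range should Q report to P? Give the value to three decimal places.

87.536

eq1: (x + 14.076)² + (y + 16.470)² = 35.4413860964²
eq2: (x − 39.635)² + (y + 44.103)² = 77.9116147405²
eq3: (x − 13.734)² + (y + 32.226)² = 52.9738885490²
eq1−eq3, eq1−eq2 (x²,y² cancel):
  55.620·x − 31.512·y = -792.397864
  107.422·x − 55.266·y = -1767.514705
det = 55.620·-55.266 − -31.512·107.422 = 311.187144
x = (-792.397864·-55.266 − -31.512·-1767.514705) / 311.187144 = -38.257567
y = (55.620·-1767.514705 − -792.397864·107.422) / 311.187144 = -42.380300
|P − Q| = √((-38.257567 − 48.154)² + (-42.380300 − -28.393)²) = 87.536298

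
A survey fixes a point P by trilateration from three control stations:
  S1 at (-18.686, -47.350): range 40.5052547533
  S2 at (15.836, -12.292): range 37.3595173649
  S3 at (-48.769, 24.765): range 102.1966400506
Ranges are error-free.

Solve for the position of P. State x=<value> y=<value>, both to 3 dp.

eq1: (x + 18.686)² + (y + 47.350)² = 40.5052547533²
eq2: (x − 15.836)² + (y + 12.292)² = 37.3595173649²
eq3: (x + 48.769)² + (y − 24.765)² = 102.1966400506²
eq1−eq3, eq1−eq2 (x²,y² cancel):
  -60.166·x + 144.230·y = -8402.946085
  69.044·x + 70.116·y = -1944.374811
det = -60.166·70.116 − 144.230·69.044 = -14176.815376
x = (-8402.946085·70.116 − 144.230·-1944.374811) / -14176.815376 = 21.778078
y = (-60.166·-1944.374811 − -8402.946085·69.044) / -14176.815376 = -49.175943

x=21.778 y=-49.176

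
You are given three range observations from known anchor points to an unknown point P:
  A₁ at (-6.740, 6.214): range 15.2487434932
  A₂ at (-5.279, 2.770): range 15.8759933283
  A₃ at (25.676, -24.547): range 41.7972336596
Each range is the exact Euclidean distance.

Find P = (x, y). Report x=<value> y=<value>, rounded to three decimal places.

eq1: (x + 6.740)² + (y − 6.214)² = 15.2487434932²
eq2: (x + 5.279)² + (y − 2.770)² = 15.8759933283²
eq3: (x − 25.676)² + (y + 24.547)² = 41.7972336596²
eq3−eq2, eq3−eq1 (x²,y² cancel):
  -61.910·x + 54.634·y = 268.690133
  -64.832·x + 61.522·y = 336.713774
det = -61.910·61.522 − 54.634·-64.832 = -266.795532
x = (268.690133·61.522 − 54.634·336.713774) / -266.795532 = 6.992868
y = (-61.910·336.713774 − 268.690133·-64.832) / -266.795532 = 12.842161

x=6.993 y=12.842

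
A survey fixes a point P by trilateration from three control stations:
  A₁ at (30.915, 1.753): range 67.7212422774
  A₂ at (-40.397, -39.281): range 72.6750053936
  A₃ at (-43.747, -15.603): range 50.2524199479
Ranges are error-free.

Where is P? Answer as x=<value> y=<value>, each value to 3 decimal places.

x=-29.395 y=32.556

eq1: (x − 30.915)² + (y − 1.753)² = 67.7212422774²
eq2: (x + 40.397)² + (y + 39.281)² = 72.6750053936²
eq3: (x + 43.747)² + (y + 15.603)² = 50.2524199479²
eq3−eq1, eq3−eq2 (x²,y² cancel):
  149.324·x + 34.712·y = -3259.304329
  6.700·x − 47.356·y = -1738.689746
det = 149.324·-47.356 − 34.712·6.700 = -7303.957744
x = (-3259.304329·-47.356 − 34.712·-1738.689746) / -7303.957744 = -29.395161
y = (149.324·-1738.689746 − -3259.304329·6.700) / -7303.957744 = 32.556427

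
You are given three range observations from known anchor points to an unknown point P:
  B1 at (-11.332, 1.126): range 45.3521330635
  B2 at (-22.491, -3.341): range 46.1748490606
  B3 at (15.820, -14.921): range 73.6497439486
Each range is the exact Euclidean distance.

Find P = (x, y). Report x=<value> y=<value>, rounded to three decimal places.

x=-30.824 y=42.076

eq1: (x + 11.332)² + (y − 1.126)² = 45.3521330635²
eq2: (x + 22.491)² + (y + 3.341)² = 46.1748490606²
eq3: (x − 15.820)² + (y + 14.921)² = 73.6497439486²
eq2−eq1, eq2−eq3 (x²,y² cancel):
  22.318·x + 8.934·y = -312.024550
  76.622·x − 23.160·y = -3336.266819
det = 22.318·-23.160 − 8.934·76.622 = -1201.425828
x = (-312.024550·-23.160 − 8.934·-3336.266819) / -1201.425828 = -30.823956
y = (22.318·-3336.266819 − -312.024550·76.622) / -1201.425828 = 42.075721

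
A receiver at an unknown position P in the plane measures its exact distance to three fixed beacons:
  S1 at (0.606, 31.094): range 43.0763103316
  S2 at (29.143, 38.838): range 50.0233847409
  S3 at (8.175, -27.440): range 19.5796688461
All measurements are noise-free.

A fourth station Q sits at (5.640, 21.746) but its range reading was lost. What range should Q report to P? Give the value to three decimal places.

eq1: (x − 0.606)² + (y − 31.094)² = 43.0763103316²
eq2: (x − 29.143)² + (y − 38.838)² = 50.0233847409²
eq3: (x − 8.175)² + (y + 27.440)² = 19.5796688461²
eq1−eq2, eq1−eq3 (x²,y² cancel):
  57.074·x + 15.488·y = 743.730112
  15.138·x − 117.068·y = 1324.785233
det = 57.074·-117.068 − 15.488·15.138 = -6915.996376
x = (743.730112·-117.068 − 15.488·1324.785233) / -6915.996376 = 15.556004
y = (57.074·1324.785233 − 743.730112·15.138) / -6915.996376 = -9.304835
|P − Q| = √((15.556004 − 5.640)² + (-9.304835 − 21.746)²) = 32.595728

32.596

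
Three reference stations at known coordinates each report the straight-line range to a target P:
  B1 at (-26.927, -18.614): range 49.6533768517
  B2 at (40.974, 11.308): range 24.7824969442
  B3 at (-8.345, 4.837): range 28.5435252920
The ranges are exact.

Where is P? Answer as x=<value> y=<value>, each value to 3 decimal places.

x=19.560 y=-1.167

eq1: (x + 26.927)² + (y + 18.614)² = 49.6533768517²
eq2: (x − 40.974)² + (y − 11.308)² = 24.7824969442²
eq3: (x + 8.345)² + (y − 4.837)² = 28.5435252920²
eq3−eq2, eq3−eq1 (x²,y² cancel):
  98.638·x + 12.942·y = 1914.264627
  -37.164·x − 46.902·y = -672.216266
det = 98.638·-46.902 − 12.942·-37.164 = -4145.342988
x = (1914.264627·-46.902 − 12.942·-672.216266) / -4145.342988 = 19.560026
y = (98.638·-672.216266 − 1914.264627·-37.164) / -4145.342988 = -1.166529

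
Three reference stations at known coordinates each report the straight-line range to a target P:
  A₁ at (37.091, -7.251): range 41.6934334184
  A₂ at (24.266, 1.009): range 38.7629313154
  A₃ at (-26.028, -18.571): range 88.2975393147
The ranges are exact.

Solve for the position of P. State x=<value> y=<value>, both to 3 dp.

x=45.170 y=33.652

eq1: (x − 37.091)² + (y + 7.251)² = 41.6934334184²
eq2: (x − 24.266)² + (y − 1.009)² = 38.7629313154²
eq3: (x + 26.028)² + (y + 18.571)² = 88.2975393147²
eq2−eq3, eq2−eq1 (x²,y² cancel):
  -100.588·x − 39.160·y = -5861.408617
  25.650·x − 16.520·y = 602.684899
det = -100.588·-16.520 − -39.160·25.650 = 2666.167760
x = (-5861.408617·-16.520 − -39.160·602.684899) / 2666.167760 = 45.170305
y = (-100.588·602.684899 − -5861.408617·25.650) / 2666.167760 = 33.652144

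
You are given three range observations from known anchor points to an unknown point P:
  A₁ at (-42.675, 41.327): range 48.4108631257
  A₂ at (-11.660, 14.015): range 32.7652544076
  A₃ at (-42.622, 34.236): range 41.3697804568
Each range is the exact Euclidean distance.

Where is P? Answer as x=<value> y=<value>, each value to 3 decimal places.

x=-37.005 y=-6.751

eq1: (x + 42.675)² + (y − 41.327)² = 48.4108631257²
eq2: (x + 11.660)² + (y − 14.015)² = 32.7652544076²
eq3: (x + 42.622)² + (y − 34.236)² = 41.3697804568²
eq2−eq3, eq2−eq1 (x²,y² cancel):
  -61.924·x + 40.442·y = 2018.465916
  -62.030·x + 54.624·y = 1926.650957
det = -61.924·54.624 − 40.442·-62.030 = -873.919316
x = (2018.465916·54.624 − 40.442·1926.650957) / -873.919316 = -37.004634
y = (-61.924·1926.650957 − 2018.465916·-62.030) / -873.919316 = -6.750631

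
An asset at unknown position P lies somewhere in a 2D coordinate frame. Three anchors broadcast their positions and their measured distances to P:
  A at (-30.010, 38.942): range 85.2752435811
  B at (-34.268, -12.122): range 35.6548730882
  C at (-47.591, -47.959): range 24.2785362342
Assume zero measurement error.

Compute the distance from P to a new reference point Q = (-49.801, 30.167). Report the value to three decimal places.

eq1: (x + 30.010)² + (y − 38.942)² = 85.2752435811²
eq2: (x + 34.268)² + (y + 12.122)² = 35.6548730882²
eq3: (x + 47.591)² + (y + 47.959)² = 24.2785362342²
eq1−eq2, eq1−eq3 (x²,y² cancel):
  -8.516·x − 102.128·y = 4904.756437
  -35.162·x − 173.802·y = 8830.309344
det = -8.516·-173.802 − -102.128·-35.162 = -2110.926904
x = (4904.756437·-173.802 − -102.128·8830.309344) / -2110.926904 = -23.385629
y = (-8.516·8830.309344 − 4904.756437·-35.162) / -2110.926904 = -46.075556
|P − Q| = √((-23.385629 − -49.801)² + (-46.075556 − 30.167)²) = 80.688904

80.689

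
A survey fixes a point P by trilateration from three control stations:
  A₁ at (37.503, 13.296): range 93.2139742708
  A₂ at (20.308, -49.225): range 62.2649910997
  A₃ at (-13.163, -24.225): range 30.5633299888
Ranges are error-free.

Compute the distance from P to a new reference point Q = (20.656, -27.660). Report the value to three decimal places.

62.203

eq1: (x − 37.503)² + (y − 13.296)² = 93.2139742708²
eq2: (x − 20.308)² + (y + 49.225)² = 62.2649910997²
eq3: (x + 13.163)² + (y + 24.225)² = 30.5633299888²
eq2−eq3, eq2−eq1 (x²,y² cancel):
  -66.942·x + 50.000·y = 867.411682
  34.390·x + 125.042·y = -6064.172747
det = -66.942·125.042 − 50.000·34.390 = -10090.061564
x = (867.411682·125.042 − 50.000·-6064.172747) / -10090.061564 = -40.799704
y = (-66.942·-6064.172747 − 867.411682·34.390) / -10090.061564 = -37.276043
|P − Q| = √((-40.799704 − 20.656)² + (-37.276043 − -27.660)²) = 62.203472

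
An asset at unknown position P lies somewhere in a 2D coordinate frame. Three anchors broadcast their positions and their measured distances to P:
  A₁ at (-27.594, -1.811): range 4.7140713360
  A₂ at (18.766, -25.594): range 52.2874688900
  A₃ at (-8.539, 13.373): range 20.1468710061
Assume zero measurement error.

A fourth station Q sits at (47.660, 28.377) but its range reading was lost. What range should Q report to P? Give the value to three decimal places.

eq1: (x + 27.594)² + (y + 1.811)² = 4.7140713360²
eq2: (x − 18.766)² + (y + 25.594)² = 52.2874688900²
eq3: (x + 8.539)² + (y − 13.373)² = 20.1468710061²
eq1−eq3, eq1−eq2 (x²,y² cancel):
  38.110·x + 30.368·y = -896.630850
  92.720·x − 47.566·y = -2469.249899
det = 38.110·-47.566 − 30.368·92.720 = -4628.461220
x = (-896.630850·-47.566 − 30.368·-2469.249899) / -4628.461220 = -25.415644
y = (38.110·-2469.249899 − -896.630850·92.720) / -4628.461220 = 2.369578
|P − Q| = √((-25.415644 − 47.660)² + (2.369578 − 28.377)²) = 77.565687

77.566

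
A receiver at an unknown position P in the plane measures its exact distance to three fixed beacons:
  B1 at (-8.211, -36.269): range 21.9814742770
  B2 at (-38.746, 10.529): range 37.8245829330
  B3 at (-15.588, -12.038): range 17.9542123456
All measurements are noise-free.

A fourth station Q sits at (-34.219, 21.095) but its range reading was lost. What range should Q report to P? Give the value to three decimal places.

eq1: (x + 8.211)² + (y + 36.269)² = 21.9814742770²
eq2: (x + 38.746)² + (y − 10.529)² = 37.8245829330²
eq3: (x + 15.588)² + (y + 12.038)² = 17.9542123456²
eq2−eq1, eq2−eq3 (x²,y² cancel):
  61.070·x − 93.596·y = 718.262388
  46.316·x − 45.134·y = -115.867836
det = 61.070·-45.134 − -93.596·46.316 = 1578.658956
x = (718.262388·-45.134 − -93.596·-115.867836) / 1578.658956 = -27.404792
y = (61.070·-115.867836 − 718.262388·46.316) / 1578.658956 = -25.555291
|P − Q| = √((-27.404792 − -34.219)² + (-25.555291 − 21.095)²) = 47.145340

47.145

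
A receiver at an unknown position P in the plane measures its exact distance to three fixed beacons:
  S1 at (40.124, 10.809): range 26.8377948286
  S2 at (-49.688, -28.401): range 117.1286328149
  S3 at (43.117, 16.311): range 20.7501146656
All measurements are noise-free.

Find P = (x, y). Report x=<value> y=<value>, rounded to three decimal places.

eq1: (x − 40.124)² + (y − 10.809)² = 26.8377948286²
eq2: (x + 49.688)² + (y + 28.401)² = 117.1286328149²
eq3: (x − 43.117)² + (y − 16.311)² = 20.7501146656²
eq2−eq3, eq2−eq1 (x²,y² cancel):
  185.610·x + 89.424·y = 12138.159631
  179.624·x + 78.420·y = 11450.105106
det = 185.610·78.420 − 89.424·179.624 = -1507.160376
x = (12138.159631·78.420 − 89.424·11450.105106) / -1507.160376 = 47.798311
y = (185.610·11450.105106 − 12138.159631·179.624) / -1507.160376 = 36.526157

x=47.798 y=36.526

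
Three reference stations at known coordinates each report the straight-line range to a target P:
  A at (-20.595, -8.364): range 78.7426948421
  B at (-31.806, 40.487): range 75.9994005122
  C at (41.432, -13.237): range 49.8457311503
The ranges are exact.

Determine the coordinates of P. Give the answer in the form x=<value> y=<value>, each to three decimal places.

eq1: (x + 20.595)² + (y + 8.364)² = 78.7426948421²
eq2: (x + 31.806)² + (y − 40.487)² = 75.9994005122²
eq3: (x − 41.432)² + (y + 13.237)² = 49.8457311503²
eq3−eq1, eq3−eq2 (x²,y² cancel):
  -124.054·x + 9.746·y = -5113.533349
  -146.476·x + 107.448·y = -2532.321952
det = -124.054·107.448 − 9.746·-146.476 = -11901.799096
x = (-5113.533349·107.448 − 9.746·-2532.321952) / -11901.799096 = 44.090723
y = (-124.054·-2532.321952 − -5113.533349·-146.476) / -11901.799096 = 36.537774

x=44.091 y=36.538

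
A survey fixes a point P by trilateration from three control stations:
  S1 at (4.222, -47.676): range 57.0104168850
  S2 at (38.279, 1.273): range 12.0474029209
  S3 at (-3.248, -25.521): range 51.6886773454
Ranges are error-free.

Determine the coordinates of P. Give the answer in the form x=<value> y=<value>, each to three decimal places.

eq1: (x − 4.222)² + (y + 47.676)² = 57.0104168850²
eq2: (x − 38.279)² + (y − 1.273)² = 12.0474029209²
eq3: (x + 3.248)² + (y + 25.521)² = 51.6886773454²
eq1−eq3, eq1−eq2 (x²,y² cancel):
  -14.940·x + 44.310·y = -1050.487047
  68.114·x + 97.898·y = 2281.123826
det = -14.940·97.898 − 44.310·68.114 = -4480.727460
x = (-1050.487047·97.898 − 44.310·2281.123826) / -4480.727460 = 45.509837
y = (-14.940·2281.123826 − -1050.487047·68.114) / -4480.727460 = -8.363125

x=45.510 y=-8.363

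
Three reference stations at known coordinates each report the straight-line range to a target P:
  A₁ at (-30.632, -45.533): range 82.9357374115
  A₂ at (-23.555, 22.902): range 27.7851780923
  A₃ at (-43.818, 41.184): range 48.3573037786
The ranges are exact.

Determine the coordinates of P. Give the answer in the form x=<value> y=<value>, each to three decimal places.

x=3.266 y=30.159

eq1: (x + 30.632)² + (y + 45.533)² = 82.9357374115²
eq2: (x + 23.555)² + (y − 22.902)² = 27.7851780923²
eq3: (x + 43.818)² + (y − 41.184)² = 48.3573037786²
eq1−eq2, eq1−eq3 (x²,y² cancel):
  14.154·x + 136.870·y = 4174.086534
  -26.372·x + 173.434·y = 5144.473178
det = 14.154·173.434 − 136.870·-26.372 = 6064.320476
x = (4174.086534·173.434 − 136.870·5144.473178) / 6064.320476 = 3.265738
y = (14.154·5144.473178 − 4174.086534·-26.372) / 6064.320476 = 30.159007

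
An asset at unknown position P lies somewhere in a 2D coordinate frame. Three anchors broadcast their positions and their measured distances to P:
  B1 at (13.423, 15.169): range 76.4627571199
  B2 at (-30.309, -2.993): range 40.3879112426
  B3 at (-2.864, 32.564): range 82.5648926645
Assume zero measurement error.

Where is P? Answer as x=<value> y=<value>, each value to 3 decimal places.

x=-36.278 y=-42.937

eq1: (x − 13.423)² + (y − 15.169)² = 76.4627571199²
eq2: (x + 30.309)² + (y + 2.993)² = 40.3879112426²
eq3: (x + 2.864)² + (y − 32.564)² = 82.5648926645²
eq2−eq1, eq2−eq3 (x²,y² cancel):
  87.464·x + 36.324·y = -4732.687892
  54.890·x + 71.114·y = -5044.755064
det = 87.464·71.114 − 36.324·54.890 = 4226.090536
x = (-4732.687892·71.114 − 36.324·-5044.755064) / 4226.090536 = -36.278135
y = (87.464·-5044.755064 − -4732.687892·54.890) / 4226.090536 = -42.937371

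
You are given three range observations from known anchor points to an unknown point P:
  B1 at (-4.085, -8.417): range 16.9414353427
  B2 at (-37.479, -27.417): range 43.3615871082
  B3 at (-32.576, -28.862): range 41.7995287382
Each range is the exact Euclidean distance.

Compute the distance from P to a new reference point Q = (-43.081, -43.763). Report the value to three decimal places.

59.996

eq1: (x + 4.085)² + (y + 8.417)² = 16.9414353427²
eq2: (x + 37.479)² + (y + 27.417)² = 43.3615871082²
eq3: (x + 32.576)² + (y + 28.862)² = 41.7995287382²
eq1−eq3, eq1−eq2 (x²,y² cancel):
  -56.982·x − 40.890·y = 346.489335
  -66.788·x − 38.000·y = 475.619211
det = -56.982·-38.000 − -40.890·-66.788 = -565.645320
x = (346.489335·-38.000 − -40.890·475.619211) / -565.645320 = -11.104971
y = (-56.982·475.619211 − 346.489335·-66.788) / -565.645320 = 7.001568
|P − Q| = √((-11.104971 − -43.081)² + (7.001568 − -43.763)²) = 59.995898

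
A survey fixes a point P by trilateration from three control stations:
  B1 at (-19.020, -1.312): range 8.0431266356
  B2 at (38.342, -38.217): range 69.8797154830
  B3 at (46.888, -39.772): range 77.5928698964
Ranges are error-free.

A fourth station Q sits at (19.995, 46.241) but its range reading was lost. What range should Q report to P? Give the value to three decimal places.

eq1: (x + 19.020)² + (y + 1.312)² = 8.0431266356²
eq2: (x − 38.342)² + (y + 38.217)² = 69.8797154830²
eq3: (x − 46.888)² + (y + 39.772)² = 77.5928698964²
eq3−eq2, eq3−eq1 (x²,y² cancel):
  -17.092·x + 3.110·y = 287.830348
  -131.816·x + 76.920·y = 2539.146789
det = -17.092·76.920 − 3.110·-131.816 = -904.768880
x = (287.830348·76.920 − 3.110·2539.146789) / -904.768880 = -15.742323
y = (-17.092·2539.146789 − 287.830348·-131.816) / -904.768880 = 6.032979
|P − Q| = √((-15.742323 − 19.995)² + (6.032979 − 46.241)²) = 53.794435

53.794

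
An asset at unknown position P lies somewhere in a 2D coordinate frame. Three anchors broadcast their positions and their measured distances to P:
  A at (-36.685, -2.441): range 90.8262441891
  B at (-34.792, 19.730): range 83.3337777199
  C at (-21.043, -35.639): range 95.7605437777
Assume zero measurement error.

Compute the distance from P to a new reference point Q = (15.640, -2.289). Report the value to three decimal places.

46.233

eq1: (x + 36.685)² + (y + 2.441)² = 90.8262441891²
eq2: (x + 34.792)² + (y − 19.730)² = 83.3337777199²
eq3: (x + 21.043)² + (y + 35.639)² = 95.7605437777²
eq2−eq3, eq2−eq1 (x²,y² cancel):
  27.498·x − 110.738·y = -2112.373230
  -3.786·x − 44.342·y = -1552.896582
det = 27.498·-44.342 − -110.738·-3.786 = -1638.570384
x = (-2112.373230·-44.342 − -110.738·-1552.896582) / -1638.570384 = 47.784220
y = (27.498·-1552.896582 − -2112.373230·-3.786) / -1638.570384 = 30.940993
|P − Q| = √((47.784220 − 15.640)² + (30.940993 − -2.289)²) = 46.232925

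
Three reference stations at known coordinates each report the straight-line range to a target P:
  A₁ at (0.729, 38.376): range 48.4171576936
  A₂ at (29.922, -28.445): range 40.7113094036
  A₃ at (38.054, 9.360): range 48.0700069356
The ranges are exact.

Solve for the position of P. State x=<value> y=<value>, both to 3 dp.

x=-6.140 y=-9.551

eq1: (x − 0.729)² + (y − 38.376)² = 48.4171576936²
eq2: (x − 29.922)² + (y + 28.445)² = 40.7113094036²
eq3: (x − 38.054)² + (y − 9.360)² = 48.0700069356²
eq1−eq3, eq1−eq2 (x²,y² cancel):
  74.650·x − 58.032·y = 95.963291
  58.386·x − 133.642·y = 918.005738
det = 74.650·-133.642 − -58.032·58.386 = -6588.118948
x = (95.963291·-133.642 − -58.032·918.005738) / -6588.118948 = -6.139686
y = (74.650·918.005738 − 95.963291·58.386) / -6588.118948 = -9.551469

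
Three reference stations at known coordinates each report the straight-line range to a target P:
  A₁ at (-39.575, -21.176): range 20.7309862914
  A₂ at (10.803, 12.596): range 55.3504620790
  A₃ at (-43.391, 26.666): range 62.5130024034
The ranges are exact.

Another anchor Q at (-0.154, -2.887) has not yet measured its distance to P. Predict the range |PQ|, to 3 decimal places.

eq1: (x + 39.575)² + (y + 21.176)² = 20.7309862914²
eq2: (x − 10.803)² + (y − 12.596)² = 55.3504620790²
eq3: (x + 43.391)² + (y − 26.666)² = 62.5130024034²
eq2−eq1, eq2−eq3 (x²,y² cancel):
  -100.756·x − 67.544·y = 4373.139436
  -108.388·x + 28.140·y = 1474.288595
det = -100.756·28.140 − -67.544·-108.388 = -10156.232912
x = (4373.139436·28.140 − -67.544·1474.288595) / -10156.232912 = -21.921464
y = (-100.756·1474.288595 − 4373.139436·-108.388) / -10156.232912 = -32.044599
|P − Q| = √((-21.921464 − -0.154)² + (-32.044599 − -2.887)²) = 36.386647

36.387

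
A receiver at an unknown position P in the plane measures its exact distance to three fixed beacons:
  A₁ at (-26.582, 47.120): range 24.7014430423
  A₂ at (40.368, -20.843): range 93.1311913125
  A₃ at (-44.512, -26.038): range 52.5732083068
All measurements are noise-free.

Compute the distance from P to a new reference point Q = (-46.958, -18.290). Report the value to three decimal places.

eq1: (x + 26.582)² + (y − 47.120)² = 24.7014430423²
eq2: (x − 40.368)² + (y + 20.843)² = 93.1311913125²
eq3: (x + 44.512)² + (y + 26.038)² = 52.5732083068²
eq1−eq3, eq1−eq2 (x²,y² cancel):
  -35.860·x − 146.316·y = -2421.382479
  133.900·x − 135.926·y = -8926.148558
det = -35.860·-135.926 − -146.316·133.900 = 24466.018760
x = (-2421.382479·-135.926 − -146.316·-8926.148558) / 24466.018760 = -39.929239
y = (-35.860·-8926.148558 − -2421.382479·133.900) / 24466.018760 = 26.335090
|P − Q| = √((-39.929239 − -46.958)² + (26.335090 − -18.290)²) = 45.175238

45.175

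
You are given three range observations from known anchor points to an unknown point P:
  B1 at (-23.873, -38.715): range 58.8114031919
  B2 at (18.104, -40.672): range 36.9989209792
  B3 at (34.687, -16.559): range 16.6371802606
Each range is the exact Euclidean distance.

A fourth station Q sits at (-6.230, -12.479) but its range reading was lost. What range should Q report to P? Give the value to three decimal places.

eq1: (x + 23.873)² + (y + 38.715)² = 58.8114031919²
eq2: (x − 18.104)² + (y + 40.672)² = 36.9989209792²
eq3: (x − 34.687)² + (y + 16.559)² = 16.6371802606²
eq1−eq2, eq1−eq3 (x²,y² cancel):
  83.954·x − 3.914·y = 2003.056038
  117.120·x + 44.312·y = 2590.602474
det = 83.954·44.312 − -3.914·117.120 = 4178.577328
x = (2003.056038·44.312 − -3.914·2590.602474) / 4178.577328 = 23.668112
y = (83.954·2590.602474 − 2003.056038·117.120) / 4178.577328 = -4.093853
|P − Q| = √((23.668112 − -6.230)² + (-4.093853 − -12.479)²) = 31.051696

31.052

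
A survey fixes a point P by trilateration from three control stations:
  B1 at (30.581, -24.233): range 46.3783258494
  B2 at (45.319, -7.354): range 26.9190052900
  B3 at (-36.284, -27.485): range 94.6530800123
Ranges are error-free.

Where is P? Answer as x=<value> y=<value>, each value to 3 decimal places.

eq1: (x − 30.581)² + (y + 24.233)² = 46.3783258494²
eq2: (x − 45.319)² + (y + 7.354)² = 26.9190052900²
eq3: (x + 36.284)² + (y + 27.485)² = 94.6530800123²
eq2−eq1, eq2−eq3 (x²,y² cancel):
  -29.476·x − 33.758·y = -2011.773490
  -163.206·x − 40.262·y = -8270.511906
det = -29.476·-40.262 − -33.758·-163.206 = -4322.745436
x = (-2011.773490·-40.262 − -33.758·-8270.511906) / -4322.745436 = 45.850009
y = (-29.476·-8270.511906 − -2011.773490·-163.206) / -4322.745436 = 19.559767

x=45.850 y=19.560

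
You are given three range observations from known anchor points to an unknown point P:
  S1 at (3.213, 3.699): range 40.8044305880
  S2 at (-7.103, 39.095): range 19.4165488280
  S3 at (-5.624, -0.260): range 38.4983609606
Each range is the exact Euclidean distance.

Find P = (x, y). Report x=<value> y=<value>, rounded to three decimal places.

eq1: (x − 3.213)² + (y − 3.699)² = 40.8044305880²
eq2: (x + 7.103)² + (y − 39.095)² = 19.4165488280²
eq3: (x + 5.624)² + (y + 0.260)² = 38.4983609606²
eq1−eq2, eq1−eq3 (x²,y² cancel):
  -20.632·x + 70.792·y = 2842.864851
  -17.674·x − 7.918·y = 190.568765
det = -20.632·-7.918 − 70.792·-17.674 = 1414.541984
x = (2842.864851·-7.918 − 70.792·190.568765) / 1414.541984 = -25.450321
y = (-20.632·190.568765 − 2842.864851·-17.674) / 1414.541984 = 32.740618

x=-25.450 y=32.741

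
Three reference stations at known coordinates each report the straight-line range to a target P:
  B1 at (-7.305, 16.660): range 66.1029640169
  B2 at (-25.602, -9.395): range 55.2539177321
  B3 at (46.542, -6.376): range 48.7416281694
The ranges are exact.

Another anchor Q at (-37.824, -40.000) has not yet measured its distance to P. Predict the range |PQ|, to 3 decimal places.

54.760

eq1: (x + 7.305)² + (y − 16.660)² = 66.1029640169²
eq2: (x + 25.602)² + (y + 9.395)² = 55.2539177321²
eq3: (x − 46.542)² + (y + 6.376)² = 48.7416281694²
eq1−eq3, eq1−eq2 (x²,y² cancel):
  107.694·x − 46.072·y = 3869.748050
  -36.594·x − 52.110·y = 1729.416231
det = 107.694·-52.110 − -46.072·-36.594 = -7297.893108
x = (3869.748050·-52.110 − -46.072·1729.416231) / -7297.893108 = 16.713715
y = (107.694·1729.416231 − 3869.748050·-36.594) / -7297.893108 = -44.924927
|P − Q| = √((16.713715 − -37.824)² + (-44.924927 − -40.000)²) = 54.759632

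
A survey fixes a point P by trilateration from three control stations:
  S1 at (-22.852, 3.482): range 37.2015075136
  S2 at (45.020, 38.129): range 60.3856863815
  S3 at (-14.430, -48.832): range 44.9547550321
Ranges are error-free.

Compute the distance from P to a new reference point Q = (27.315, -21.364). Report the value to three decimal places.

eq1: (x + 22.852)² + (y − 3.482)² = 37.2015075136²
eq2: (x − 45.020)² + (y − 38.129)² = 60.3856863815²
eq3: (x + 14.430)² + (y + 48.832)² = 44.9547550321²
eq1−eq2, eq1−eq3 (x²,y² cancel):
  135.744·x + 69.294·y = 683.803855
  16.844·x − 104.628·y = 1421.473057
det = 135.744·-104.628 − 69.294·16.844 = -15369.811368
x = (683.803855·-104.628 − 69.294·1421.473057) / -15369.811368 = 11.063544
y = (135.744·1421.473057 − 683.803855·16.844) / -15369.811368 = -11.804858
|P − Q| = √((11.063544 − 27.315)² + (-11.804858 − -21.364)²) = 18.854363

18.854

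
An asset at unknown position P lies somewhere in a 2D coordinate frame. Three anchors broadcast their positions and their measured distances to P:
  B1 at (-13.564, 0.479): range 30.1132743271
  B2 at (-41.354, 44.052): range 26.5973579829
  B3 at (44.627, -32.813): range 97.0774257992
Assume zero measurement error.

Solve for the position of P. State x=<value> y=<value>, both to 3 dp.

eq1: (x + 13.564)² + (y − 0.479)² = 30.1132743271²
eq2: (x + 41.354)² + (y − 44.052)² = 26.5973579829²
eq3: (x − 44.627)² + (y + 32.813)² = 97.0774257992²
eq2−eq3, eq2−eq1 (x²,y² cancel):
  171.962·x − 153.730·y = -9299.077070
  55.580·x − 87.146·y = -3665.910322
det = 171.962·-87.146 − -153.730·55.580 = -6441.487052
x = (-9299.077070·-87.146 − -153.730·-3665.910322) / -6441.487052 = -38.316770
y = (171.962·-3665.910322 − -9299.077070·55.580) / -6441.487052 = 17.628626

x=-38.317 y=17.629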